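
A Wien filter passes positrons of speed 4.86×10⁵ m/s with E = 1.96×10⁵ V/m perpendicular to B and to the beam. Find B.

Balance of forces in the selector: qE = qvB ⇒ B = E/v.
B = 1.96×10⁵/4.86×10⁵ = 0.403 T.

B = 0.403 T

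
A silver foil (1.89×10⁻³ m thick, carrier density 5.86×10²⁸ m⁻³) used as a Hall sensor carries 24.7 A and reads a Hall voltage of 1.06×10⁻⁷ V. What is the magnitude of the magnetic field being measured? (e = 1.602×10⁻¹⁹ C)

B ≈ 0.0761 T

From V_H = IB/(n e t), B = V_H n e t / I.
B = (1.06×10⁻⁷)(5.86×10²⁸)(1.602×10⁻¹⁹)(1.89×10⁻³)/24.7 ≈ 0.0761 T.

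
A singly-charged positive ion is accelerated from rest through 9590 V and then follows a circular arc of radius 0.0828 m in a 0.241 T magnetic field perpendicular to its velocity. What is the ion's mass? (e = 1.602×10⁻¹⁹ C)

Combine |q|V = ½mv² and r = mv/(|q|B): eliminate v to get m = qB²r²/(2V).
m = (1.602×10⁻¹⁹)(0.241)²(0.0828)²/(2·9590) ≈ 3.33×10⁻²⁷ kg.

m ≈ 3.33×10⁻²⁷ kg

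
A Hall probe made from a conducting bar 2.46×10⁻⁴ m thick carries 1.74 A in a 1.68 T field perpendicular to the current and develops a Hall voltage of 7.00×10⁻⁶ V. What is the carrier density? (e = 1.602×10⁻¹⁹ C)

From V_H = IB/(n e t), n = IB/(V_H e t).
n = (1.74)(1.68)/((7.00×10⁻⁶)(1.602×10⁻¹⁹)(2.46×10⁻⁴)) ≈ 1.06×10²⁸ m⁻³.

n ≈ 1.06×10²⁸ m⁻³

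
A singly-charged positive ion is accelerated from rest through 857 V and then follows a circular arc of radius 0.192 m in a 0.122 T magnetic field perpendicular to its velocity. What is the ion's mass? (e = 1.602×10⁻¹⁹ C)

m ≈ 5.13×10⁻²⁶ kg

Combine |q|V = ½mv² and r = mv/(|q|B): eliminate v to get m = qB²r²/(2V).
m = (1.602×10⁻¹⁹)(0.122)²(0.192)²/(2·857) ≈ 5.13×10⁻²⁶ kg.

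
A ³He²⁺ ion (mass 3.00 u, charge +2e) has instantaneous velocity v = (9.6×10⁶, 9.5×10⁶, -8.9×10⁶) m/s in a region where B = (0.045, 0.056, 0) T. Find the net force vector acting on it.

v×B = (4.98×10⁵, -4.00×10⁵, 1.10×10⁵) N/C.
F = q v×B = (3.204×10⁻¹⁹ C)·(4.98×10⁵, -4.00×10⁵, 1.10×10⁵) = (1.60×10⁻¹³, -1.28×10⁻¹³, 3.53×10⁻¹⁴) N.

F ≈ (1.60×10⁻¹³, -1.28×10⁻¹³, 3.53×10⁻¹⁴) N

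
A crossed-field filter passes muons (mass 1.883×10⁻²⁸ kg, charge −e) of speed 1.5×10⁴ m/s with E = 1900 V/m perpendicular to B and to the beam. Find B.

B = 0.13 T

Balance of forces in the selector: qE = qvB ⇒ B = E/v.
B = 1900/1.5×10⁴ = 0.13 T.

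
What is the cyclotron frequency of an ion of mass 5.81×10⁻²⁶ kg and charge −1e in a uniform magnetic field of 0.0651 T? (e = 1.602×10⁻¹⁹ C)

f ≈ 2.86×10⁴ Hz

f = |q|B/(2πm).
f = (1.602×10⁻¹⁹)(0.0651)/(2π·5.81×10⁻²⁶) ≈ 2.86×10⁴ Hz.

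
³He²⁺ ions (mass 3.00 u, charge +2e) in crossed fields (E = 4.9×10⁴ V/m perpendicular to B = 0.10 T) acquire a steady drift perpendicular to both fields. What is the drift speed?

In crossed fields the guiding centre drifts at v_d = |E×B|/B² = E/B, independent of charge and mass.
v_d = 4.9×10⁴/0.10 = 4.9×10⁵ m/s.

v_d ≈ 4.9×10⁵ m/s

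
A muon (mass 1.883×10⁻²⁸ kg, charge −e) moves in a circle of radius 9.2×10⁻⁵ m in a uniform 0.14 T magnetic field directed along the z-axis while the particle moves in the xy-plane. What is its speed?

v ≈ 1.1×10⁴ m/s

From |q|vB = mv²/r, v = |q|Br/m.
v = (1.602×10⁻¹⁹)(0.14)(9.2×10⁻⁵)/1.883×10⁻²⁸ ≈ 1.1×10⁴ m/s.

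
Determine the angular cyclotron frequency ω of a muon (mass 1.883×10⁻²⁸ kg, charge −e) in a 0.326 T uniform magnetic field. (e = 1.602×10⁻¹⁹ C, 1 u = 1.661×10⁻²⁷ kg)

ω = |q|B/m.
ω = (1.602×10⁻¹⁹)(0.326)/1.883×10⁻²⁸ ≈ 2.77×10⁸ rad/s.

ω ≈ 2.77×10⁸ rad/s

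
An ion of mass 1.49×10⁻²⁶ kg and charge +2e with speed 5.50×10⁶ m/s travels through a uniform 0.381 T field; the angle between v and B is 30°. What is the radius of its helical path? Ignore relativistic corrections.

r ≈ 0.336 m

v⊥ = v sinθ = 5.50×10⁶·sin30° ≈ 2.750×10⁶ m/s.
r = m v⊥/(|q|B) = (1.49×10⁻²⁶)(2.750×10⁶)/((3.204×10⁻¹⁹)(0.381)) ≈ 0.336 m.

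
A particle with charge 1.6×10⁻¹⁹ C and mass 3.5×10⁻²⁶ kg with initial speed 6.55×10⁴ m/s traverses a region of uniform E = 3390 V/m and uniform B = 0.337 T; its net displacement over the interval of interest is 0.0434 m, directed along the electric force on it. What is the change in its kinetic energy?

The magnetic force is always ⟂ v and does no work; only the electric force changes KE.
ΔKE = F_E · d = |q|E d = (1.6×10⁻¹⁹)(3390)(0.0434) ≈ 2.35×10⁻¹⁷ J.

ΔKE ≈ 2.35×10⁻¹⁷ J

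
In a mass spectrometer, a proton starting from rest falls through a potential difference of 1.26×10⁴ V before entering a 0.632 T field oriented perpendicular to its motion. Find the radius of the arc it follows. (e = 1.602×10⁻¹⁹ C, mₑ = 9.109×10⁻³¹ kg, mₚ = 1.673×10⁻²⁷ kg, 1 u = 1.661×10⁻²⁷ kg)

Acceleration: |q|V = ½mv² ⇒ v = √(2|q|V/m) = √(2·1.602×10⁻¹⁹·1.26×10⁴/1.673×10⁻²⁷) ≈ 1.553×10⁶ m/s.
In the field: r = mv/(|q|B) = (1.673×10⁻²⁷)(1.553×10⁶)/((1.602×10⁻¹⁹)(0.632)) ≈ 0.0257 m.

r ≈ 0.0257 m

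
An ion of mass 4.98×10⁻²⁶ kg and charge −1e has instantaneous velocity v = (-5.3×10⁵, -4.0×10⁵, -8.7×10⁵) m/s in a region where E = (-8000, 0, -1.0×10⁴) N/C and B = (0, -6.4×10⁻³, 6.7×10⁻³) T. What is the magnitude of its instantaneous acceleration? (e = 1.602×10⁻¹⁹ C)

|a| ≈ 5.76×10¹⁰ m/s²

v×B = (-8250, 3550, 3390) N/C.
E + v×B = (-1.62×10⁴, 3550, -6610) N/C.
F = q(E + v×B) = (−1.602×10⁻¹⁹ C)·(-1.62×10⁴, 3550, -6610) = (2.60×10⁻¹⁵, -5.69×10⁻¹⁶, 1.06×10⁻¹⁵) N.
|a| = |F|/m = 2.867×10⁻¹⁵/4.98×10⁻²⁶ ≈ 5.76×10¹⁰ m/s².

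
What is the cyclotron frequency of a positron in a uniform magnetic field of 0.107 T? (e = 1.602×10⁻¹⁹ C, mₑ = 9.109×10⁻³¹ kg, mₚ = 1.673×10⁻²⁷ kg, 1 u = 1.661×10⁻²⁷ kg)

f ≈ 2.99×10⁹ Hz

f = |q|B/(2πm).
f = (1.602×10⁻¹⁹)(0.107)/(2π·9.109×10⁻³¹) ≈ 2.99×10⁹ Hz.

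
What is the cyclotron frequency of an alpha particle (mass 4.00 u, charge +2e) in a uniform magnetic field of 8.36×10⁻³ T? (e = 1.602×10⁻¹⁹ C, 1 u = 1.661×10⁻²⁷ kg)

f ≈ 6.42×10⁴ Hz

f = |q|B/(2πm).
f = (3.204×10⁻¹⁹)(8.36×10⁻³)/(2π·6.644×10⁻²⁷) ≈ 6.42×10⁴ Hz.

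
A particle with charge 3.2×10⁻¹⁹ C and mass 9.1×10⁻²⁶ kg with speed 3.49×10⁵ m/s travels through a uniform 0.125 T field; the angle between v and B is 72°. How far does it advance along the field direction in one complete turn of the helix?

v∥ = v cosθ = 3.49×10⁵·cos72° ≈ 1.078×10⁵ m/s.
T = 2πm/(|q|B) = 2π(9.1×10⁻²⁶)/((3.2×10⁻¹⁹)(0.125)) ≈ 1.429×10⁻⁵ s.
pitch = v∥ T = (1.078×10⁵)(1.429×10⁻⁵) ≈ 1.54 m.

p ≈ 1.54 m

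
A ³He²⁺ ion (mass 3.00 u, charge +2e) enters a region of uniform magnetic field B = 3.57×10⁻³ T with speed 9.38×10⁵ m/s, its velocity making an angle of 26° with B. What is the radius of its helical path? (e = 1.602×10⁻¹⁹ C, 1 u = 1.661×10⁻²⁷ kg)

r ≈ 1.79 m

v⊥ = v sinθ = 9.38×10⁵·sin26° ≈ 4.112×10⁵ m/s.
r = m v⊥/(|q|B) = (4.983×10⁻²⁷)(4.112×10⁵)/((3.204×10⁻¹⁹)(3.57×10⁻³)) ≈ 1.79 m.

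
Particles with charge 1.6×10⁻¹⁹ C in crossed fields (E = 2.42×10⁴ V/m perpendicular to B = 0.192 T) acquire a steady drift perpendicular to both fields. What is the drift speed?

v_d ≈ 1.26×10⁵ m/s

The E×B drift speed is v_d = E/B.
v_d = 2.42×10⁴/0.192 = 1.26×10⁵ m/s.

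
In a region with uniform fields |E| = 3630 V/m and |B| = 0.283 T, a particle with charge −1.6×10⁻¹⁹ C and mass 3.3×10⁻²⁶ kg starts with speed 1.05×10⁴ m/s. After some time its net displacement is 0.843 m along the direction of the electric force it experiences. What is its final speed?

v_f ≈ 1.73×10⁵ m/s

B does no work; ΔKE = |q|E d.
½mv_f² = ½mv₀² + |q|Ed = ½(3.3×10⁻²⁶)(1.05×10⁴)² + (1.6×10⁻¹⁹)(3630)(0.843) ≈ 1.819×10⁻¹⁸ J + 4.896×10⁻¹⁶ J ≈ 4.914×10⁻¹⁶ J.
v_f = √(2·4.914×10⁻¹⁶/3.3×10⁻²⁶) ≈ 1.73×10⁵ m/s.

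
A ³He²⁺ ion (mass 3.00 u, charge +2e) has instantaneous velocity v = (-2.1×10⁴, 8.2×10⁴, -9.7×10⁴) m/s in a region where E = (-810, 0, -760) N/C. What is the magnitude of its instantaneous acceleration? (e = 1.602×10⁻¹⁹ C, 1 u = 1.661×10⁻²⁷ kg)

Only an electric field acts, so F = qE = (3.204×10⁻¹⁹ C)·(-810, 0, -760) = (-2.60×10⁻¹⁶, 0, -2.44×10⁻¹⁶) N.
|a| = |F|/m = 3.559×10⁻¹⁶/4.983×10⁻²⁷ ≈ 7.14×10¹⁰ m/s².

|a| ≈ 7.14×10¹⁰ m/s²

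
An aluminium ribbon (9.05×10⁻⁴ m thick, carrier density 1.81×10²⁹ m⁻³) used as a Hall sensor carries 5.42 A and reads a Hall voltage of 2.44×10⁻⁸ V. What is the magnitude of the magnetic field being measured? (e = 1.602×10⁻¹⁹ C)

B ≈ 0.118 T

From V_H = IB/(n e t), B = V_H n e t / I.
B = (2.44×10⁻⁸)(1.81×10²⁹)(1.602×10⁻¹⁹)(9.05×10⁻⁴)/5.42 ≈ 0.118 T.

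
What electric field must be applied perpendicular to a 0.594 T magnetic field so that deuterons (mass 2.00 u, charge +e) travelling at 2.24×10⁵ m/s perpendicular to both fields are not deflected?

For straight-line motion qE = qvB, so E = vB.
E = 2.24×10⁵ × 0.594 = 1.33×10⁵ V/m.

E = 1.33×10⁵ V/m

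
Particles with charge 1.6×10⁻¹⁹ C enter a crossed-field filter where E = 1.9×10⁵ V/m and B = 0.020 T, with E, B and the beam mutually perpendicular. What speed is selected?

Zero net Lorentz force requires |qE| = |q v×B|, i.e. E = vB.
v = E/B = 1.9×10⁵/0.020 = 9.5×10⁶ m/s.

v = 9.5×10⁶ m/s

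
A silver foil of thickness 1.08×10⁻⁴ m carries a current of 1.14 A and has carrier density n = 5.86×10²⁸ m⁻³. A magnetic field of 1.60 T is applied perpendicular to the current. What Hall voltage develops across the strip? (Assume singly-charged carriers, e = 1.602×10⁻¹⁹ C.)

V_H = IB/(n e t).
V_H = (1.14)(1.60)/((5.86×10²⁸)(1.602×10⁻¹⁹)(1.08×10⁻⁴)) ≈ 1.80×10⁻⁶ V.

V_H ≈ 1.80×10⁻⁶ V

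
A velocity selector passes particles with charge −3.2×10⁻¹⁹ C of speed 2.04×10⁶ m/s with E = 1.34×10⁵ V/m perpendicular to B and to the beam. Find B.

Balance of forces in the selector: qE = qvB ⇒ B = E/v.
B = 1.34×10⁵/2.04×10⁶ = 0.0657 T.

B = 0.0657 T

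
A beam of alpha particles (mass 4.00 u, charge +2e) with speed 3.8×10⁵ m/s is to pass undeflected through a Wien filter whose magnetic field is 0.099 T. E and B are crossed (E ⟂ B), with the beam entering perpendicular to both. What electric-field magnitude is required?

For straight-line motion qE = qvB, so E = vB.
E = 3.8×10⁵ × 0.099 = 3.8×10⁴ V/m.

E = 3.8×10⁴ V/m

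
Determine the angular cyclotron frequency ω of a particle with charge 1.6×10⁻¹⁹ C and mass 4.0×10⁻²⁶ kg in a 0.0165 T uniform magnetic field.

ω ≈ 6.60×10⁴ rad/s

ω = |q|B/m.
ω = (1.6×10⁻¹⁹)(0.0165)/4.0×10⁻²⁶ ≈ 6.60×10⁴ rad/s.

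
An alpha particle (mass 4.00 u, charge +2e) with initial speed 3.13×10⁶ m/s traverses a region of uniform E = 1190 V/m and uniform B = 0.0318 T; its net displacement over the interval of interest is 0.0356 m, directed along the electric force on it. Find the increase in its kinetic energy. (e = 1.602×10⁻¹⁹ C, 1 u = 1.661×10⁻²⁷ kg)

The magnetic force is always ⟂ v and does no work; only the electric force changes KE.
ΔKE = F_E · d = |q|E d = (3.204×10⁻¹⁹)(1190)(0.0356) ≈ 1.36×10⁻¹⁷ J.

ΔKE ≈ 1.36×10⁻¹⁷ J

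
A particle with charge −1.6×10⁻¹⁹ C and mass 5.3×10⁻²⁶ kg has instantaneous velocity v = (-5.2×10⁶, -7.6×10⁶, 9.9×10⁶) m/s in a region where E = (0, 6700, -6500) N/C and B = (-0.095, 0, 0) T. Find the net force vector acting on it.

v×B = (0, -9.40×10⁵, -7.22×10⁵) N/C.
E + v×B = (0, -9.34×10⁵, -7.28×10⁵) N/C.
F = q(E + v×B) = (−1.6×10⁻¹⁹ C)·(0, -9.34×10⁵, -7.28×10⁵) = (0, 1.49×10⁻¹³, 1.17×10⁻¹³) N.

F ≈ (0, 1.49×10⁻¹³, 1.17×10⁻¹³) N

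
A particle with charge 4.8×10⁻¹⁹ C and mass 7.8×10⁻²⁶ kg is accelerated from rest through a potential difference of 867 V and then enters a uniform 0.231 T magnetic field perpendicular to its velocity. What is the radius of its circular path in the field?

Acceleration: |q|V = ½mv² ⇒ v = √(2|q|V/m) = √(2·4.8×10⁻¹⁹·867/7.8×10⁻²⁶) ≈ 1.033×10⁵ m/s.
In the field: r = mv/(|q|B) = (7.8×10⁻²⁶)(1.033×10⁵)/((4.8×10⁻¹⁹)(0.231)) ≈ 0.0727 m.

r ≈ 0.0727 m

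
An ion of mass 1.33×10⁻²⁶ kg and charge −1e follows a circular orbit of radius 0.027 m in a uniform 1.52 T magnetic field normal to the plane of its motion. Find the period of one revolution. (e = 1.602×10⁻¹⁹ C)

T ≈ 3.43×10⁻⁷ s

The cyclotron period depends only on m, q, B: T = 2πm/(|q|B).
T = 2π(1.33×10⁻²⁶)/((1.602×10⁻¹⁹)(1.52)) ≈ 3.43×10⁻⁷ s.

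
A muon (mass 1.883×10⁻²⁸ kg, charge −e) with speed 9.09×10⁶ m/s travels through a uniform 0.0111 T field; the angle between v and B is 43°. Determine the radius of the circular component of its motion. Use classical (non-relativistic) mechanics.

r ≈ 0.656 m

v⊥ = v sinθ = 9.09×10⁶·sin43° ≈ 6.199×10⁶ m/s.
r = m v⊥/(|q|B) = (1.883×10⁻²⁸)(6.199×10⁶)/((1.602×10⁻¹⁹)(0.0111)) ≈ 0.656 m.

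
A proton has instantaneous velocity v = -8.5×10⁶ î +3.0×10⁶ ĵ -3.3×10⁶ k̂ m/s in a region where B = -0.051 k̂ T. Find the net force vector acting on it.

F ≈ (-2.45×10⁻¹⁴, -6.94×10⁻¹⁴, 0) N

v×B = (-1.53×10⁵, -4.34×10⁵, 0) N/C.
F = q v×B = (1.602×10⁻¹⁹ C)·(-1.53×10⁵, -4.34×10⁵, 0) = (-2.45×10⁻¹⁴, -6.94×10⁻¹⁴, 0) N.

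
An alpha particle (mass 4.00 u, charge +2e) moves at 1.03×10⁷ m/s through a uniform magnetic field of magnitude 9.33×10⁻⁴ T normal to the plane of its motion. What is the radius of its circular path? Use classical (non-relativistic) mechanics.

The magnetic force provides the centripetal force: |q|vB = mv²/r.
r = mv/(|q|B) = (6.644×10⁻²⁷)(1.03×10⁷)/((3.204×10⁻¹⁹)(9.33×10⁻⁴)) ≈ 229 m.

r ≈ 229 m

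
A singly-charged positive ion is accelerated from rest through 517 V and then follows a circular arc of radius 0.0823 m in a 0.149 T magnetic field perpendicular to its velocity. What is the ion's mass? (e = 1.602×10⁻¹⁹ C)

m ≈ 2.33×10⁻²⁶ kg

Combine |q|V = ½mv² and r = mv/(|q|B): eliminate v to get m = qB²r²/(2V).
m = (1.602×10⁻¹⁹)(0.149)²(0.0823)²/(2·517) ≈ 2.33×10⁻²⁶ kg.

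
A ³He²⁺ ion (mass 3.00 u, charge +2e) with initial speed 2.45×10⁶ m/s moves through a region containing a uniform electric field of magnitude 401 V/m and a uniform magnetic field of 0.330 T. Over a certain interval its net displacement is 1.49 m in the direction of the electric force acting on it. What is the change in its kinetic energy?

ΔKE ≈ 1.91×10⁻¹⁶ J

The magnetic force is always ⟂ v and does no work; only the electric force changes KE.
ΔKE = F_E · d = |q|E d = (3.204×10⁻¹⁹)(401)(1.49) ≈ 1.91×10⁻¹⁶ J.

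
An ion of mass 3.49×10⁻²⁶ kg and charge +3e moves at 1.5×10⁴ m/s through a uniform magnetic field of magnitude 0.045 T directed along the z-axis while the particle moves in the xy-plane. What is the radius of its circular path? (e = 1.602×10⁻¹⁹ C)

r ≈ 0.024 m

The magnetic force provides the centripetal force: |q|vB = mv²/r.
r = mv/(|q|B) = (3.49×10⁻²⁶)(1.5×10⁴)/((4.806×10⁻¹⁹)(0.045)) ≈ 0.024 m.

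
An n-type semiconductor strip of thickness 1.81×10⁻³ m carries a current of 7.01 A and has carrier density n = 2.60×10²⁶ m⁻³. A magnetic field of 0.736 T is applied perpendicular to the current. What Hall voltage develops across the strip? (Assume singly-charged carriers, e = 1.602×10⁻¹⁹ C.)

V_H = IB/(n e t).
V_H = (7.01)(0.736)/((2.60×10²⁶)(1.602×10⁻¹⁹)(1.81×10⁻³)) ≈ 6.84×10⁻⁵ V.

V_H ≈ 6.84×10⁻⁵ V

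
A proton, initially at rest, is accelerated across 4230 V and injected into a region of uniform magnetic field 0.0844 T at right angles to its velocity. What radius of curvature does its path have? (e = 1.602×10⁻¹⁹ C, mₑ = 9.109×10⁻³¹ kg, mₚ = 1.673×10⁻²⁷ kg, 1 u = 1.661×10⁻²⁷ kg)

Acceleration: |q|V = ½mv² ⇒ v = √(2|q|V/m) = √(2·1.602×10⁻¹⁹·4230/1.673×10⁻²⁷) ≈ 9.001×10⁵ m/s.
In the field: r = mv/(|q|B) = (1.673×10⁻²⁷)(9.001×10⁵)/((1.602×10⁻¹⁹)(0.0844)) ≈ 0.111 m.

r ≈ 0.111 m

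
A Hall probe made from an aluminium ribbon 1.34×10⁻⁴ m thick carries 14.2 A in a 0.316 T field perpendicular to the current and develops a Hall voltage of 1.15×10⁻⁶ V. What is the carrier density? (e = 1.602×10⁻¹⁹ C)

n ≈ 1.82×10²⁹ m⁻³

From V_H = IB/(n e t), n = IB/(V_H e t).
n = (14.2)(0.316)/((1.15×10⁻⁶)(1.602×10⁻¹⁹)(1.34×10⁻⁴)) ≈ 1.82×10²⁹ m⁻³.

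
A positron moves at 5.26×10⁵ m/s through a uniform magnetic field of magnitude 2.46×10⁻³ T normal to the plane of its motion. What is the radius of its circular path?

The magnetic force provides the centripetal force: |q|vB = mv²/r.
r = mv/(|q|B) = (9.109×10⁻³¹)(5.26×10⁵)/((1.602×10⁻¹⁹)(2.46×10⁻³)) ≈ 1.22×10⁻³ m.

r ≈ 1.22×10⁻³ m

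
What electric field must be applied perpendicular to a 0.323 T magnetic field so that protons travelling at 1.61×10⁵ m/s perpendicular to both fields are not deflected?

E = 5.20×10⁴ V/m

For straight-line motion qE = qvB, so E = vB.
E = 1.61×10⁵ × 0.323 = 5.20×10⁴ V/m.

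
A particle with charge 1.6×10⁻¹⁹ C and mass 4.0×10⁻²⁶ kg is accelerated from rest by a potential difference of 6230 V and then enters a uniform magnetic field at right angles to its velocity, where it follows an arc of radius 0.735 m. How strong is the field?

B ≈ 0.0759 T

v = √(2|q|V/m) = √(2·1.6×10⁻¹⁹·6230/4.0×10⁻²⁶) ≈ 2.232×10⁵ m/s.
B = mv/(|q|r) = (4.0×10⁻²⁶)(2.232×10⁵)/((1.6×10⁻¹⁹)(0.735)) ≈ 0.0759 T.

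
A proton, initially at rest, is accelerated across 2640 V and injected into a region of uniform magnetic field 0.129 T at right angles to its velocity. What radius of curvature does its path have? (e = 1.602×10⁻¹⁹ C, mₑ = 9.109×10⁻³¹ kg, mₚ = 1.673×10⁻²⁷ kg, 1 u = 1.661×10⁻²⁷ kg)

Acceleration: |q|V = ½mv² ⇒ v = √(2|q|V/m) = √(2·1.602×10⁻¹⁹·2640/1.673×10⁻²⁷) ≈ 7.111×10⁵ m/s.
In the field: r = mv/(|q|B) = (1.673×10⁻²⁷)(7.111×10⁵)/((1.602×10⁻¹⁹)(0.129)) ≈ 0.0576 m.

r ≈ 0.0576 m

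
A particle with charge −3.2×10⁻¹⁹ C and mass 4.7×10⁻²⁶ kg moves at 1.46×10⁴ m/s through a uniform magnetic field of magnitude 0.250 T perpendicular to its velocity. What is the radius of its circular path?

r ≈ 8.58×10⁻³ m

The magnetic force provides the centripetal force: |q|vB = mv²/r.
r = mv/(|q|B) = (4.7×10⁻²⁶)(1.46×10⁴)/((3.2×10⁻¹⁹)(0.250)) ≈ 8.58×10⁻³ m.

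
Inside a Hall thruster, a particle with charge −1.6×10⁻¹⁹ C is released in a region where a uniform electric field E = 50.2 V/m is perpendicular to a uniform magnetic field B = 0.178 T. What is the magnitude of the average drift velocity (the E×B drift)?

v_d ≈ 282 m/s

The steady drift has the magnetic force balancing the electric force, so v_d = E/B.
v_d = 50.2/0.178 = 282 m/s.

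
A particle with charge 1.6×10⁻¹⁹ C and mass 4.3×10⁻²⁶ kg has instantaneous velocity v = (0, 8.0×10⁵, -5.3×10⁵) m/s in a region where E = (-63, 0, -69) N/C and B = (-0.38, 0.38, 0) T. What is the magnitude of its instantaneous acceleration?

|a| ≈ 1.55×10¹² m/s²

v×B = (2.01×10⁵, 2.01×10⁵, 3.04×10⁵) N/C.
E + v×B = (2.01×10⁵, 2.01×10⁵, 3.04×10⁵) N/C.
F = q(E + v×B) = (1.6×10⁻¹⁹ C)·(2.01×10⁵, 2.01×10⁵, 3.04×10⁵) = (3.22×10⁻¹⁴, 3.22×10⁻¹⁴, 4.86×10⁻¹⁴) N.
|a| = |F|/m = 6.664×10⁻¹⁴/4.3×10⁻²⁶ ≈ 1.55×10¹² m/s².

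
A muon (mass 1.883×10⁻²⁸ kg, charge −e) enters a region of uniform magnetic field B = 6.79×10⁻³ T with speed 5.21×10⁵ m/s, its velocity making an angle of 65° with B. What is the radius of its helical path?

r ≈ 0.0817 m

v⊥ = v sinθ = 5.21×10⁵·sin65° ≈ 4.722×10⁵ m/s.
r = m v⊥/(|q|B) = (1.883×10⁻²⁸)(4.722×10⁵)/((1.602×10⁻¹⁹)(6.79×10⁻³)) ≈ 0.0817 m.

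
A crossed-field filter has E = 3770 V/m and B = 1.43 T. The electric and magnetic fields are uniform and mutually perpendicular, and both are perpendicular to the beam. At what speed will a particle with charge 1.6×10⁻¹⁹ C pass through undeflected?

v = 2640 m/s

For undeflected motion the electric and magnetic forces balance: qE = qvB.
v = E/B = 3770/1.43 = 2640 m/s.
The result is independent of the particle's charge and mass.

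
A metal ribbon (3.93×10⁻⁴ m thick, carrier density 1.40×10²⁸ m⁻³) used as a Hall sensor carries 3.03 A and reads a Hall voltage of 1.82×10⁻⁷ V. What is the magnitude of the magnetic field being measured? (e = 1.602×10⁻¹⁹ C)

From V_H = IB/(n e t), B = V_H n e t / I.
B = (1.82×10⁻⁷)(1.40×10²⁸)(1.602×10⁻¹⁹)(3.93×10⁻⁴)/3.03 ≈ 0.0529 T.

B ≈ 0.0529 T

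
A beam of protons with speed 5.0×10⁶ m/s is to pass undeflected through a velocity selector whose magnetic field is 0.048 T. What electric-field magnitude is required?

E = 2.4×10⁵ V/m

For straight-line motion qE = qvB, so E = vB.
E = 5.0×10⁶ × 0.048 = 2.4×10⁵ V/m.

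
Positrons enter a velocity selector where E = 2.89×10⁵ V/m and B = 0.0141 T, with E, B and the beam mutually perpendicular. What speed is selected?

v = 2.05×10⁷ m/s

Zero net Lorentz force requires |qE| = |q v×B|, i.e. E = vB.
v = E/B = 2.89×10⁵/0.0141 = 2.05×10⁷ m/s.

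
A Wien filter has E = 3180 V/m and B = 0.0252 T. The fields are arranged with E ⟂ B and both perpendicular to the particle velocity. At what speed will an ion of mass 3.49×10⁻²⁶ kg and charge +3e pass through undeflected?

v = 1.26×10⁵ m/s

For undeflected motion the electric and magnetic forces balance: qE = qvB.
v = E/B = 3180/0.0252 = 1.26×10⁵ m/s.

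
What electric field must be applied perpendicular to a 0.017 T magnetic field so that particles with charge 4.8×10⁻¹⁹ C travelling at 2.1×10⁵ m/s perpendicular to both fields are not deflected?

E = 3600 V/m

For straight-line motion qE = qvB, so E = vB.
E = 2.1×10⁵ × 0.017 = 3600 V/m.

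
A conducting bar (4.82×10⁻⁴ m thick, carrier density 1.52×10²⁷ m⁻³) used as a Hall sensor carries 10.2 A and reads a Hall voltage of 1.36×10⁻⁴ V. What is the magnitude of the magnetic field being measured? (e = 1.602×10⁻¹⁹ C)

B ≈ 1.56 T

From V_H = IB/(n e t), B = V_H n e t / I.
B = (1.36×10⁻⁴)(1.52×10²⁷)(1.602×10⁻¹⁹)(4.82×10⁻⁴)/10.2 ≈ 1.56 T.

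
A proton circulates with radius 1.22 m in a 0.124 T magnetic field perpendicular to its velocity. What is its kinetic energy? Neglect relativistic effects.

v = |q|Br/m, then KE = ½mv² = (qBr)²/(2m).
v = (1.602×10⁻¹⁹)(0.124)(1.22)/1.673×10⁻²⁷ ≈ 1.449×10⁷ m/s.
KE = ½(1.673×10⁻²⁷)(1.449×10⁷)² ≈ 1.76×10⁻¹³ J = 1.10×10⁶ eV.

KE ≈ 1.10×10⁶ eV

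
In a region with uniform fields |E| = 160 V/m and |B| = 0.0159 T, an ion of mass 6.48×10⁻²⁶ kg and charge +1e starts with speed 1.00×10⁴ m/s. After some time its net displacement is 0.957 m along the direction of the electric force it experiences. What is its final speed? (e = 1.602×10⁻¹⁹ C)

B does no work; ΔKE = |q|E d.
½mv_f² = ½mv₀² + |q|Ed = ½(6.48×10⁻²⁶)(1.00×10⁴)² + (1.602×10⁻¹⁹)(160)(0.957) ≈ 3.240×10⁻¹⁸ J + 2.453×10⁻¹⁷ J ≈ 2.777×10⁻¹⁷ J.
v_f = √(2·2.777×10⁻¹⁷/6.48×10⁻²⁶) ≈ 2.93×10⁴ m/s.

v_f ≈ 2.93×10⁴ m/s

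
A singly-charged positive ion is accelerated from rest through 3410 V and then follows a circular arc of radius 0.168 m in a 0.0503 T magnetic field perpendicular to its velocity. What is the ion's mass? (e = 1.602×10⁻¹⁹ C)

Combine |q|V = ½mv² and r = mv/(|q|B): eliminate v to get m = qB²r²/(2V).
m = (1.602×10⁻¹⁹)(0.0503)²(0.168)²/(2·3410) ≈ 1.68×10⁻²⁷ kg.

m ≈ 1.68×10⁻²⁷ kg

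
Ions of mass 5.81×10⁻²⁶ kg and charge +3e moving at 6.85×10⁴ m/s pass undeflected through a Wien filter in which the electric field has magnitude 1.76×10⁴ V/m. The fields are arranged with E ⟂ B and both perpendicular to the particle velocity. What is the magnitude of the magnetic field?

B = 0.257 T

Balance of forces in the selector: qE = qvB ⇒ B = E/v.
B = 1.76×10⁴/6.85×10⁴ = 0.257 T.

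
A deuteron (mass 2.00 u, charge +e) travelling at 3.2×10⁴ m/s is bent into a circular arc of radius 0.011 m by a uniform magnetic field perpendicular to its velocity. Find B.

B ≈ 0.060 T

From |q|vB = mv²/r, B = mv/(|q|r).
B = (3.322×10⁻²⁷)(3.2×10⁴)/((1.602×10⁻¹⁹)(0.011)) ≈ 0.060 T.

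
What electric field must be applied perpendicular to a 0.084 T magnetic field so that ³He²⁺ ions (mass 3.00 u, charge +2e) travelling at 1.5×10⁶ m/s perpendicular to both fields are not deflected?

For straight-line motion qE = qvB, so E = vB.
E = 1.5×10⁶ × 0.084 = 1.3×10⁵ V/m.

E = 1.3×10⁵ V/m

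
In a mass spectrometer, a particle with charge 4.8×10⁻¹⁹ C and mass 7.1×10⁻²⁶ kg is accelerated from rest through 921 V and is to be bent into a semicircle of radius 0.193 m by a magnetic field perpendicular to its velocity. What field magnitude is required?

B ≈ 0.0855 T

v = √(2|q|V/m) = √(2·4.8×10⁻¹⁹·921/7.1×10⁻²⁶) ≈ 1.116×10⁵ m/s.
B = mv/(|q|r) = (7.1×10⁻²⁶)(1.116×10⁵)/((4.8×10⁻¹⁹)(0.193)) ≈ 0.0855 T.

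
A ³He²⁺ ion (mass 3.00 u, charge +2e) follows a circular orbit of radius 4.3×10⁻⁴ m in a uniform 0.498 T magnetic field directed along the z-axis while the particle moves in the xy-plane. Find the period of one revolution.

T ≈ 1.96×10⁻⁷ s

The cyclotron period depends only on m, q, B: T = 2πm/(|q|B).
T = 2π(4.983×10⁻²⁷)/((3.204×10⁻¹⁹)(0.498)) ≈ 1.96×10⁻⁷ s.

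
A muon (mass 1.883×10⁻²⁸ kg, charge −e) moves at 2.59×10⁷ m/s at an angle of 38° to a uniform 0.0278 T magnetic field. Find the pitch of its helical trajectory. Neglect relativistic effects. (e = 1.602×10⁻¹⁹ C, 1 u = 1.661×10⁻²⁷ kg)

p ≈ 5.42 m

v∥ = v cosθ = 2.59×10⁷·cos38° ≈ 2.041×10⁷ m/s.
T = 2πm/(|q|B) = 2π(1.883×10⁻²⁸)/((1.602×10⁻¹⁹)(0.0278)) ≈ 2.657×10⁻⁷ s.
pitch = v∥ T = (2.041×10⁷)(2.657×10⁻⁷) ≈ 5.42 m.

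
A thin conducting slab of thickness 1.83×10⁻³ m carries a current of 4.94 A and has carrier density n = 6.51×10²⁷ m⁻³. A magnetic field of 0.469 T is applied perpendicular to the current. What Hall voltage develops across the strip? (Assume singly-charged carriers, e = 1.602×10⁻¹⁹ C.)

V_H ≈ 1.21×10⁻⁶ V

V_H = IB/(n e t).
V_H = (4.94)(0.469)/((6.51×10²⁷)(1.602×10⁻¹⁹)(1.83×10⁻³)) ≈ 1.21×10⁻⁶ V.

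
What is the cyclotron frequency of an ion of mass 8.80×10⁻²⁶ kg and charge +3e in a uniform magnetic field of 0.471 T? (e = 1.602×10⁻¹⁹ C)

f ≈ 4.09×10⁵ Hz

f = |q|B/(2πm).
f = (4.806×10⁻¹⁹)(0.471)/(2π·8.80×10⁻²⁶) ≈ 4.09×10⁵ Hz.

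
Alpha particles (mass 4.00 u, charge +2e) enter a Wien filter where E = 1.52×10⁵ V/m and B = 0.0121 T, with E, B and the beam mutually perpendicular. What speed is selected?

Zero net Lorentz force requires |qE| = |q v×B|, i.e. E = vB.
v = E/B = 1.52×10⁵/0.0121 = 1.26×10⁷ m/s.

v = 1.26×10⁷ m/s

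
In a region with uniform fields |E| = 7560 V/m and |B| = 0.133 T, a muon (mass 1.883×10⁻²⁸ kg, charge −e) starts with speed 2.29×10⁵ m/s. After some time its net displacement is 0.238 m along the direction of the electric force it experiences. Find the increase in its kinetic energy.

ΔKE ≈ 2.88×10⁻¹⁶ J

The magnetic force is always ⟂ v and does no work; only the electric force changes KE.
ΔKE = F_E · d = |q|E d = (1.602×10⁻¹⁹)(7560)(0.238) ≈ 2.88×10⁻¹⁶ J.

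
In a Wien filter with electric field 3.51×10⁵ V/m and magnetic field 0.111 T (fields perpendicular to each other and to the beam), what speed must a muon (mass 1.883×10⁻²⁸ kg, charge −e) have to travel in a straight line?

v = 3.16×10⁶ m/s

Straight-line motion ⇒ electric and magnetic forces cancel, so E = vB.
v = E/B = 3.51×10⁵/0.111 = 3.16×10⁶ m/s.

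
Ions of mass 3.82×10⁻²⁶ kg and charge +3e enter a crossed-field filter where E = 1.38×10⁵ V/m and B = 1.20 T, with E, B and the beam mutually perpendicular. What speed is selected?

v = 1.15×10⁵ m/s

For undeflected motion the electric and magnetic forces balance: qE = qvB.
v = E/B = 1.38×10⁵/1.20 = 1.15×10⁵ m/s.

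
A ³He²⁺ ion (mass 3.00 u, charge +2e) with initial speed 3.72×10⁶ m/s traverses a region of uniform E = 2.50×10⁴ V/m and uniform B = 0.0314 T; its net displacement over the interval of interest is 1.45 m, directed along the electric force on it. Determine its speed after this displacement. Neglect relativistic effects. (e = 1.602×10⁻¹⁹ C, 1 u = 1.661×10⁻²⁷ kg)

v_f ≈ 4.30×10⁶ m/s

B does no work; ΔKE = |q|E d.
½mv_f² = ½mv₀² + |q|Ed = ½(4.983×10⁻²⁷)(3.72×10⁶)² + (3.204×10⁻¹⁹)(2.50×10⁴)(1.45) ≈ 3.448×10⁻¹⁴ J + 1.161×10⁻¹⁴ J ≈ 4.609×10⁻¹⁴ J.
v_f = √(2·4.609×10⁻¹⁴/4.983×10⁻²⁷) ≈ 4.30×10⁶ m/s.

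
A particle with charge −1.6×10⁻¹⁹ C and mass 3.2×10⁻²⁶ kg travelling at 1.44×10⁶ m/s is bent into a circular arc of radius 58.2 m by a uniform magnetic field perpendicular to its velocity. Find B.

B ≈ 4.95×10⁻³ T

From |q|vB = mv²/r, B = mv/(|q|r).
B = (3.2×10⁻²⁶)(1.44×10⁶)/((1.6×10⁻¹⁹)(58.2)) ≈ 4.95×10⁻³ T.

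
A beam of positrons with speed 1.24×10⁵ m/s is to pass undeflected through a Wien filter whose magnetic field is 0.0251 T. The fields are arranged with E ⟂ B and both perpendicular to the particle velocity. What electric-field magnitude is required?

E = 3110 V/m

For straight-line motion qE = qvB, so E = vB.
E = 1.24×10⁵ × 0.0251 = 3110 V/m.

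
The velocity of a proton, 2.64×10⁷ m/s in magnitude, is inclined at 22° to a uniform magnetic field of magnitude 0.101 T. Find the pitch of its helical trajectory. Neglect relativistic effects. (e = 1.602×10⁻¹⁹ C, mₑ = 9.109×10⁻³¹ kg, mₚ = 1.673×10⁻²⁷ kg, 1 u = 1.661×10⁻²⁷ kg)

p ≈ 15.9 m

v∥ = v cosθ = 2.64×10⁷·cos22° ≈ 2.448×10⁷ m/s.
T = 2πm/(|q|B) = 2π(1.673×10⁻²⁷)/((1.602×10⁻¹⁹)(0.101)) ≈ 6.497×10⁻⁷ s.
pitch = v∥ T = (2.448×10⁷)(6.497×10⁻⁷) ≈ 15.9 m.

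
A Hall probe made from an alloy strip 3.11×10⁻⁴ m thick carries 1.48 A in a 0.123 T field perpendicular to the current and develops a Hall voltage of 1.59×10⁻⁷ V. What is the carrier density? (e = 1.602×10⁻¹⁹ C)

n ≈ 2.30×10²⁸ m⁻³

From V_H = IB/(n e t), n = IB/(V_H e t).
n = (1.48)(0.123)/((1.59×10⁻⁷)(1.602×10⁻¹⁹)(3.11×10⁻⁴)) ≈ 2.30×10²⁸ m⁻³.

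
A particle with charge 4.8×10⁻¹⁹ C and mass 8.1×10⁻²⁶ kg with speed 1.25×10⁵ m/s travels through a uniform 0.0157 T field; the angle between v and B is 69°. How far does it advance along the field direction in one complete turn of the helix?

p ≈ 3.03 m

v∥ = v cosθ = 1.25×10⁵·cos69° ≈ 4.480×10⁴ m/s.
T = 2πm/(|q|B) = 2π(8.1×10⁻²⁶)/((4.8×10⁻¹⁹)(0.0157)) ≈ 6.753×10⁻⁵ s.
pitch = v∥ T = (4.480×10⁴)(6.753×10⁻⁵) ≈ 3.03 m.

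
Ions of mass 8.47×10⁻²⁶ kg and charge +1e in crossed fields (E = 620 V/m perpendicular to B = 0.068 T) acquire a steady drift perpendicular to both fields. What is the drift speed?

v_d ≈ 9100 m/s

The E×B drift speed is v_d = E/B.
v_d = 620/0.068 = 9100 m/s.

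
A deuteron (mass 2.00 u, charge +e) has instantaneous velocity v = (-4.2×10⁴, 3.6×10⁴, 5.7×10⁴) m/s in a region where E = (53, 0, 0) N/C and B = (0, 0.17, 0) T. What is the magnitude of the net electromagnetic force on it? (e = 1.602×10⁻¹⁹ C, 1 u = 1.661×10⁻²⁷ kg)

v×B = (-9690, 0, -7140) N/C.
E + v×B = (-9640, 0, -7140) N/C.
F = q(E + v×B) = (1.602×10⁻¹⁹ C)·(-9640, 0, -7140) = (-1.54×10⁻¹⁵, 0, -1.14×10⁻¹⁵) N.
|F| = 1.92×10⁻¹⁵ N.

|F| ≈ 1.92×10⁻¹⁵ N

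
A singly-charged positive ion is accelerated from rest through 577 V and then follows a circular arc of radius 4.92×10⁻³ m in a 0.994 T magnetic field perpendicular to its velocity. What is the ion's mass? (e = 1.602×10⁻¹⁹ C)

Combine |q|V = ½mv² and r = mv/(|q|B): eliminate v to get m = qB²r²/(2V).
m = (1.602×10⁻¹⁹)(0.994)²(4.92×10⁻³)²/(2·577) ≈ 3.32×10⁻²⁷ kg.

m ≈ 3.32×10⁻²⁷ kg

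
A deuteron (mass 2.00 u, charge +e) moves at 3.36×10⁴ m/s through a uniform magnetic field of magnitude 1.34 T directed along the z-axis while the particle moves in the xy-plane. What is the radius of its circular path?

The magnetic force provides the centripetal force: |q|vB = mv²/r.
r = mv/(|q|B) = (3.322×10⁻²⁷)(3.36×10⁴)/((1.602×10⁻¹⁹)(1.34)) ≈ 5.20×10⁻⁴ m.

r ≈ 5.20×10⁻⁴ m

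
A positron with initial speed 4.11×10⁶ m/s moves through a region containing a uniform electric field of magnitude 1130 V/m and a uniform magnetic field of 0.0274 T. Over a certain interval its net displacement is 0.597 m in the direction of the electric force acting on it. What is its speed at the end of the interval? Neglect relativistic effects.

B does no work; ΔKE = |q|E d.
½mv_f² = ½mv₀² + |q|Ed = ½(9.109×10⁻³¹)(4.11×10⁶)² + (1.602×10⁻¹⁹)(1130)(0.597) ≈ 7.694×10⁻¹⁸ J + 1.081×10⁻¹⁶ J ≈ 1.158×10⁻¹⁶ J.
v_f = √(2·1.158×10⁻¹⁶/9.109×10⁻³¹) ≈ 1.59×10⁷ m/s.

v_f ≈ 1.59×10⁷ m/s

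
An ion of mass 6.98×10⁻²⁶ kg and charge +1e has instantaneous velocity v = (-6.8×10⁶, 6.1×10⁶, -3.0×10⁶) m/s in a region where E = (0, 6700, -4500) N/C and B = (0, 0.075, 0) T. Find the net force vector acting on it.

v×B = (2.25×10⁵, 0, -5.10×10⁵) N/C.
E + v×B = (2.25×10⁵, 6700, -5.14×10⁵) N/C.
F = q(E + v×B) = (1.602×10⁻¹⁹ C)·(2.25×10⁵, 6700, -5.14×10⁵) = (3.60×10⁻¹⁴, 1.07×10⁻¹⁵, -8.24×10⁻¹⁴) N.

F ≈ (3.60×10⁻¹⁴, 1.07×10⁻¹⁵, -8.24×10⁻¹⁴) N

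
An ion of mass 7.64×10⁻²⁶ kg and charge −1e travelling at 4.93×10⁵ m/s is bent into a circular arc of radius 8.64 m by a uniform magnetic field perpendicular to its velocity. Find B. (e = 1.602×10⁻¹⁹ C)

B ≈ 0.0272 T

From |q|vB = mv²/r, B = mv/(|q|r).
B = (7.64×10⁻²⁶)(4.93×10⁵)/((1.602×10⁻¹⁹)(8.64)) ≈ 0.0272 T.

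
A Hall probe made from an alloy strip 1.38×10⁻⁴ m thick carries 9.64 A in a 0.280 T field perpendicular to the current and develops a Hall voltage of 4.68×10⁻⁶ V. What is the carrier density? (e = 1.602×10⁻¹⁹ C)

n ≈ 2.61×10²⁸ m⁻³

From V_H = IB/(n e t), n = IB/(V_H e t).
n = (9.64)(0.280)/((4.68×10⁻⁶)(1.602×10⁻¹⁹)(1.38×10⁻⁴)) ≈ 2.61×10²⁸ m⁻³.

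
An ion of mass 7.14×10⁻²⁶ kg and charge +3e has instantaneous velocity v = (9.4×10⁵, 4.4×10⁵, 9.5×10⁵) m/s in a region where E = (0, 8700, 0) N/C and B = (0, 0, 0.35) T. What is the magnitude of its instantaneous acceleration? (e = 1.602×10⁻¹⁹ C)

|a| ≈ 2.39×10¹² m/s²

v×B = (1.54×10⁵, -3.29×10⁵, 0) N/C.
E + v×B = (1.54×10⁵, -3.20×10⁵, 0) N/C.
F = q(E + v×B) = (4.806×10⁻¹⁹ C)·(1.54×10⁵, -3.20×10⁵, 0) = (7.40×10⁻¹⁴, -1.54×10⁻¹³, 0) N.
|a| = |F|/m = 1.708×10⁻¹³/7.14×10⁻²⁶ ≈ 2.39×10¹² m/s².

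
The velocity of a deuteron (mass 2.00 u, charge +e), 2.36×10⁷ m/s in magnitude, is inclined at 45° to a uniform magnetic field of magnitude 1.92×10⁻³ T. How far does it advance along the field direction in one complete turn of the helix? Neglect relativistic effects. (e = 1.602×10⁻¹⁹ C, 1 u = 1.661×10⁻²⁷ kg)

p ≈ 1130 m

v∥ = v cosθ = 2.36×10⁷·cos45° ≈ 1.669×10⁷ m/s.
T = 2πm/(|q|B) = 2π(3.322×10⁻²⁷)/((1.602×10⁻¹⁹)(1.92×10⁻³)) ≈ 6.786×10⁻⁵ s.
pitch = v∥ T = (1.669×10⁷)(6.786×10⁻⁵) ≈ 1130 m.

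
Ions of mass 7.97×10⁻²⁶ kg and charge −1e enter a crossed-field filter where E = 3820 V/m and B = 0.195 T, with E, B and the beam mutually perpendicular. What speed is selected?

Zero net Lorentz force requires |qE| = |q v×B|, i.e. E = vB.
v = E/B = 3820/0.195 = 1.96×10⁴ m/s.

v = 1.96×10⁴ m/s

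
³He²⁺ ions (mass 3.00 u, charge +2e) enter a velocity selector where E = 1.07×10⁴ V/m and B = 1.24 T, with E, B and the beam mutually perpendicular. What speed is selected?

v = 8630 m/s

For undeflected motion the electric and magnetic forces balance: qE = qvB.
v = E/B = 1.07×10⁴/1.24 = 8630 m/s.
The result is independent of the particle's charge and mass.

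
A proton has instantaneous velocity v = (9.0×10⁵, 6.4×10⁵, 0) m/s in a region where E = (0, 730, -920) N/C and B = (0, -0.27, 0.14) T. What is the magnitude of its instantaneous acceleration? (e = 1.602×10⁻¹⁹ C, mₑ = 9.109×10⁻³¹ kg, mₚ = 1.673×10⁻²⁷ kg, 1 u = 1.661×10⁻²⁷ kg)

v×B = (8.96×10⁴, -1.26×10⁵, -2.43×10⁵) N/C.
E + v×B = (8.96×10⁴, -1.25×10⁵, -2.44×10⁵) N/C.
F = q(E + v×B) = (1.602×10⁻¹⁹ C)·(8.96×10⁴, -1.25×10⁵, -2.44×10⁵) = (1.44×10⁻¹⁴, -2.01×10⁻¹⁴, -3.91×10⁻¹⁴) N.
|a| = |F|/m = 4.621×10⁻¹⁴/1.673×10⁻²⁷ ≈ 2.76×10¹³ m/s².

|a| ≈ 2.76×10¹³ m/s²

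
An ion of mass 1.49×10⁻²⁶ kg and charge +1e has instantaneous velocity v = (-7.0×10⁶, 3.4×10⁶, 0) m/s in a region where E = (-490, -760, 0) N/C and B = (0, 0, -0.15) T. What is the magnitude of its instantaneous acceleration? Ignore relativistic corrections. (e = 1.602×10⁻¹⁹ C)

v×B = (-5.10×10⁵, -1.05×10⁶, 0) N/C.
E + v×B = (-5.10×10⁵, -1.05×10⁶, 0) N/C.
F = q(E + v×B) = (1.602×10⁻¹⁹ C)·(-5.10×10⁵, -1.05×10⁶, 0) = (-8.18×10⁻¹⁴, -1.68×10⁻¹³, 0) N.
|a| = |F|/m = 1.871×10⁻¹³/1.49×10⁻²⁶ ≈ 1.26×10¹³ m/s².

|a| ≈ 1.26×10¹³ m/s²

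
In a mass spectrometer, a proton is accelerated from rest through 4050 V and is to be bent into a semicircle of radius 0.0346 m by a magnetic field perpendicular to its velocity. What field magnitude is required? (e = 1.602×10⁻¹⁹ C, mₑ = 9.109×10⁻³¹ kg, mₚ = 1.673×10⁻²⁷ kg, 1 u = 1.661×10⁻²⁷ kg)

v = √(2|q|V/m) = √(2·1.602×10⁻¹⁹·4050/1.673×10⁻²⁷) ≈ 8.807×10⁵ m/s.
B = mv/(|q|r) = (1.673×10⁻²⁷)(8.807×10⁵)/((1.602×10⁻¹⁹)(0.0346)) ≈ 0.266 T.

B ≈ 0.266 T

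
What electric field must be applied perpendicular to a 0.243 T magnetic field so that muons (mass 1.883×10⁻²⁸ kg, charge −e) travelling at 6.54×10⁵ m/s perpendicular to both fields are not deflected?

For straight-line motion qE = qvB, so E = vB.
E = 6.54×10⁵ × 0.243 = 1.59×10⁵ V/m.

E = 1.59×10⁵ V/m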